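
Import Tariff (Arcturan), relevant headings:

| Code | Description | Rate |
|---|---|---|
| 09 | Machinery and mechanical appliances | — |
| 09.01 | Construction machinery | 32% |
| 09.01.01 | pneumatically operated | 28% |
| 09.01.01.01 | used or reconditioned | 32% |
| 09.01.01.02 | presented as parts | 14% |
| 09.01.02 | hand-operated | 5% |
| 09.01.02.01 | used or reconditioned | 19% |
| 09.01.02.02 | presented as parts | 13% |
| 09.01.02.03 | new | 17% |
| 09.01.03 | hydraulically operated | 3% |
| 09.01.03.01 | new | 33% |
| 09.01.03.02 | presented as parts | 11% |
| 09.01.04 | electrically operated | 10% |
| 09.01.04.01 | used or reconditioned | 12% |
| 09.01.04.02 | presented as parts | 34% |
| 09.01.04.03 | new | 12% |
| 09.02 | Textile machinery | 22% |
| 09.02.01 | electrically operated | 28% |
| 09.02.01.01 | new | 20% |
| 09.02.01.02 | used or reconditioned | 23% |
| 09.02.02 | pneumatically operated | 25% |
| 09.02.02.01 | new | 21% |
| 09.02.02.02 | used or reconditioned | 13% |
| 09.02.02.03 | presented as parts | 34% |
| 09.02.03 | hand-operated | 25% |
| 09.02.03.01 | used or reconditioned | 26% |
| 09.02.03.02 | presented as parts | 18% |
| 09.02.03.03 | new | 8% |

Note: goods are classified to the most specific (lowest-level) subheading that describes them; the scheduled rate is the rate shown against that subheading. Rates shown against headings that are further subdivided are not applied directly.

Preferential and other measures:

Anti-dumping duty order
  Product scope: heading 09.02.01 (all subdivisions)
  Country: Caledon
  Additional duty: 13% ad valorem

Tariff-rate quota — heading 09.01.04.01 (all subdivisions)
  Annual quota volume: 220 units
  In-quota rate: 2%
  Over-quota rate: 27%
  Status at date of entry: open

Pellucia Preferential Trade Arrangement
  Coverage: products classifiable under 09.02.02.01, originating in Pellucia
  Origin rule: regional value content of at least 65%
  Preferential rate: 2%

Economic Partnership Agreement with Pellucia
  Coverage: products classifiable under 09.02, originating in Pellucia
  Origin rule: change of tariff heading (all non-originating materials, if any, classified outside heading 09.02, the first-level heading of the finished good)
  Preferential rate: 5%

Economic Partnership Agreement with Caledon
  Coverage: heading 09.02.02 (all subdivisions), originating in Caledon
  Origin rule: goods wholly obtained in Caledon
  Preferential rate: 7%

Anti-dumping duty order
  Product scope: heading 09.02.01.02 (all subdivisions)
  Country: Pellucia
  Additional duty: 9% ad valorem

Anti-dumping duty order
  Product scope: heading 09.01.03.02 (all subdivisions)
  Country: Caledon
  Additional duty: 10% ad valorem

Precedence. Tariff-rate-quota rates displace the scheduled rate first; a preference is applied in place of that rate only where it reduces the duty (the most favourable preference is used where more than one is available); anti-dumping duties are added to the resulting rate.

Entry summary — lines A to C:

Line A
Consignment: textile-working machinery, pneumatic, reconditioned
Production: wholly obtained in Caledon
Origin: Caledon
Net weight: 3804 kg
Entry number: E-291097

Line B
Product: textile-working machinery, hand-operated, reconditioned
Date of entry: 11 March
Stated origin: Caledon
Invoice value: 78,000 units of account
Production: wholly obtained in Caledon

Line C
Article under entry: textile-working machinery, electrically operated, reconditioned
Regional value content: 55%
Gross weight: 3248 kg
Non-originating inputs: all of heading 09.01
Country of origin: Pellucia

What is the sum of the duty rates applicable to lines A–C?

47%

Line A: textile-working → 09.02; pneumatic → 09.02.02; reconditioned → 09.02.02.02. Scheduled 13%. Caledon agreement on 09.02.02: wholly obtained → 7% available; preferential 7%. → 7%.
Line B: textile-working → 09.02; hand-operated → 09.02.03; reconditioned → 09.02.03.01. Scheduled 26%. Caledon agreement on 09.02.02: 09.02.03.01 not covered. → 26%.
Line C: textile-working → 09.02; electrically operated → 09.02.01; reconditioned → 09.02.01.02. Scheduled 23%. Pellucia agreement on 09.02.02.01: 09.02.01.02 not covered; Pellucia agreement on 09.02: CTH met → 5% available; preferential 5%; anti-dumping (Pellucia, 09.02.01.02): +9%; total 5% + 9% = 14%. → 14%.
Sum: 7% + 26% + 14% = 47%.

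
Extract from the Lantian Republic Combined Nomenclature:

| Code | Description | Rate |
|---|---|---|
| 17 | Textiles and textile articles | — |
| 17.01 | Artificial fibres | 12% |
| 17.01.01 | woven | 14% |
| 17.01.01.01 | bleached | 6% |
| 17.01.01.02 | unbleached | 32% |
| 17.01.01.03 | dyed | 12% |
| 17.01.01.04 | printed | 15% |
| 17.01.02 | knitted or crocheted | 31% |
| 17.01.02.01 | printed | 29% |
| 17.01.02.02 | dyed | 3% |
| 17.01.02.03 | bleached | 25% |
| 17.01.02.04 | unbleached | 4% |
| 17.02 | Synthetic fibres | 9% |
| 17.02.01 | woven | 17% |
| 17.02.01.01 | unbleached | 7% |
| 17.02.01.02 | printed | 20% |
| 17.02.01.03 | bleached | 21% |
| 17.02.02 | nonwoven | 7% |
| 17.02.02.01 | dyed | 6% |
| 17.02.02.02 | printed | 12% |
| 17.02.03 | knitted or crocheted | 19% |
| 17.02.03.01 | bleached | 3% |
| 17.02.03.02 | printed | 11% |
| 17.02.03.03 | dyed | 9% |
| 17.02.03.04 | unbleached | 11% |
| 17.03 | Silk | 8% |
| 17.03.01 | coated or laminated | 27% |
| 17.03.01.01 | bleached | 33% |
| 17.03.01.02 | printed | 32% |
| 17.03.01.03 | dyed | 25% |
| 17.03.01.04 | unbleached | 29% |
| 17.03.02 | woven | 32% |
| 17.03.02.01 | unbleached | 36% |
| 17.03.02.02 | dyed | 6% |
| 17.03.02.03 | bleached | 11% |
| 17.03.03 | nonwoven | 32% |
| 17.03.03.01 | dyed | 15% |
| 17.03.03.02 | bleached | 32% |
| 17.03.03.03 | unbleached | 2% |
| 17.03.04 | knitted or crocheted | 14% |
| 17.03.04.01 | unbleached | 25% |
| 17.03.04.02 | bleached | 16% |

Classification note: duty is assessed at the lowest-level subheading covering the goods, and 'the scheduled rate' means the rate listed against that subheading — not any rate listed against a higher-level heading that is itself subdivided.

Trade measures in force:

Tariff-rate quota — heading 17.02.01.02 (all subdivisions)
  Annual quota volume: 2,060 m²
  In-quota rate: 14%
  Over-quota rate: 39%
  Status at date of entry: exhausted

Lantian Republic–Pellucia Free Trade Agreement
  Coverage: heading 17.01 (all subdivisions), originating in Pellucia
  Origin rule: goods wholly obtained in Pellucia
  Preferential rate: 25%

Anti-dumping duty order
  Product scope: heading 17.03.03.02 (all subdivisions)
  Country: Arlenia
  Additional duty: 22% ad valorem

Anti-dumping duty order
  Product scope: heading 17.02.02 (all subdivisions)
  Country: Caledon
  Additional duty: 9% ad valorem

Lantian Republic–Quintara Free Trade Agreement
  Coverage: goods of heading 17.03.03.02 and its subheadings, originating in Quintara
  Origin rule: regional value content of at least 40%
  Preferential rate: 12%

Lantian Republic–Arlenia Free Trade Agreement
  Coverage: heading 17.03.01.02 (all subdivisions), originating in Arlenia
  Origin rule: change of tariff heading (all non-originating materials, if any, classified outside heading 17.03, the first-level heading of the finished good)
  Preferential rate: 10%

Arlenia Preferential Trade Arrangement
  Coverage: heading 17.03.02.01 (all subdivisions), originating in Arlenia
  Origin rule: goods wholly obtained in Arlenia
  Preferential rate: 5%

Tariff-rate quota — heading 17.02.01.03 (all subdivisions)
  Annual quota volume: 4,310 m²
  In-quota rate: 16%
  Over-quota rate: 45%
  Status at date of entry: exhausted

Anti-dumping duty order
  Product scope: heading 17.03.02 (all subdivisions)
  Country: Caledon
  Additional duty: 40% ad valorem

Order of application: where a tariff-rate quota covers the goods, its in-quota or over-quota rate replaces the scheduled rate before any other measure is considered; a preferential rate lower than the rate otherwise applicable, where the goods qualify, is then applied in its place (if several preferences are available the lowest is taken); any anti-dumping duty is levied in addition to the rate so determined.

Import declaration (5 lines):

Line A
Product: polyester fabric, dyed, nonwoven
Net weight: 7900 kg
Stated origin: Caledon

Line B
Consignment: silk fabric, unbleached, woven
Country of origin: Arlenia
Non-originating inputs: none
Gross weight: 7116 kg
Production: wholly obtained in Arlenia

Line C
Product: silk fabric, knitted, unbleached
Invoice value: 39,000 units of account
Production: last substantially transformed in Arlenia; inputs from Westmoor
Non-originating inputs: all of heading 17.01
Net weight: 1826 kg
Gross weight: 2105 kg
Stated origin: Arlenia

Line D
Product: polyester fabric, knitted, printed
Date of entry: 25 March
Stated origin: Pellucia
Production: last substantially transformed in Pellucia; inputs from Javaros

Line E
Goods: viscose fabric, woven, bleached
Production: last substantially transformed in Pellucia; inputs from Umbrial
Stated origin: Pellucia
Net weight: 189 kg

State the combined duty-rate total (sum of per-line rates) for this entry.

Line A: polyester → 17.02; nonwoven → 17.02.02; dyed → 17.02.02.01. Scheduled 6%. anti-dumping (Caledon, 17.02.02): +9%; total 6% + 9% = 15%. → 15%.
Line B: silk → 17.03; woven → 17.03.02; unbleached → 17.03.02.01. Scheduled 36%. Arlenia agreement on 17.03.01.02: 17.03.02.01 not covered; Arlenia agreement on 17.03.02.01: wholly obtained → 5% available; preferential 5%. → 5%.
Line C: silk → 17.03; knitted → 17.03.04; unbleached → 17.03.04.01. Scheduled 25%. Arlenia agreement on 17.03.01.02: 17.03.04.01 not covered; Arlenia agreement on 17.03.02.01: 17.03.04.01 not covered. → 25%.
Line D: polyester → 17.02; knitted → 17.02.03; printed → 17.02.03.02. Scheduled 11%. Pellucia agreement on 17.01: 17.02.03.02 not covered. → 11%.
Line E: viscose → 17.01; woven → 17.01.01; bleached → 17.01.01.01. Scheduled 6%. Pellucia agreement on 17.01: not wholly obtained. → 6%.
Sum: 15% + 5% + 25% + 11% + 6% = 62%.

62%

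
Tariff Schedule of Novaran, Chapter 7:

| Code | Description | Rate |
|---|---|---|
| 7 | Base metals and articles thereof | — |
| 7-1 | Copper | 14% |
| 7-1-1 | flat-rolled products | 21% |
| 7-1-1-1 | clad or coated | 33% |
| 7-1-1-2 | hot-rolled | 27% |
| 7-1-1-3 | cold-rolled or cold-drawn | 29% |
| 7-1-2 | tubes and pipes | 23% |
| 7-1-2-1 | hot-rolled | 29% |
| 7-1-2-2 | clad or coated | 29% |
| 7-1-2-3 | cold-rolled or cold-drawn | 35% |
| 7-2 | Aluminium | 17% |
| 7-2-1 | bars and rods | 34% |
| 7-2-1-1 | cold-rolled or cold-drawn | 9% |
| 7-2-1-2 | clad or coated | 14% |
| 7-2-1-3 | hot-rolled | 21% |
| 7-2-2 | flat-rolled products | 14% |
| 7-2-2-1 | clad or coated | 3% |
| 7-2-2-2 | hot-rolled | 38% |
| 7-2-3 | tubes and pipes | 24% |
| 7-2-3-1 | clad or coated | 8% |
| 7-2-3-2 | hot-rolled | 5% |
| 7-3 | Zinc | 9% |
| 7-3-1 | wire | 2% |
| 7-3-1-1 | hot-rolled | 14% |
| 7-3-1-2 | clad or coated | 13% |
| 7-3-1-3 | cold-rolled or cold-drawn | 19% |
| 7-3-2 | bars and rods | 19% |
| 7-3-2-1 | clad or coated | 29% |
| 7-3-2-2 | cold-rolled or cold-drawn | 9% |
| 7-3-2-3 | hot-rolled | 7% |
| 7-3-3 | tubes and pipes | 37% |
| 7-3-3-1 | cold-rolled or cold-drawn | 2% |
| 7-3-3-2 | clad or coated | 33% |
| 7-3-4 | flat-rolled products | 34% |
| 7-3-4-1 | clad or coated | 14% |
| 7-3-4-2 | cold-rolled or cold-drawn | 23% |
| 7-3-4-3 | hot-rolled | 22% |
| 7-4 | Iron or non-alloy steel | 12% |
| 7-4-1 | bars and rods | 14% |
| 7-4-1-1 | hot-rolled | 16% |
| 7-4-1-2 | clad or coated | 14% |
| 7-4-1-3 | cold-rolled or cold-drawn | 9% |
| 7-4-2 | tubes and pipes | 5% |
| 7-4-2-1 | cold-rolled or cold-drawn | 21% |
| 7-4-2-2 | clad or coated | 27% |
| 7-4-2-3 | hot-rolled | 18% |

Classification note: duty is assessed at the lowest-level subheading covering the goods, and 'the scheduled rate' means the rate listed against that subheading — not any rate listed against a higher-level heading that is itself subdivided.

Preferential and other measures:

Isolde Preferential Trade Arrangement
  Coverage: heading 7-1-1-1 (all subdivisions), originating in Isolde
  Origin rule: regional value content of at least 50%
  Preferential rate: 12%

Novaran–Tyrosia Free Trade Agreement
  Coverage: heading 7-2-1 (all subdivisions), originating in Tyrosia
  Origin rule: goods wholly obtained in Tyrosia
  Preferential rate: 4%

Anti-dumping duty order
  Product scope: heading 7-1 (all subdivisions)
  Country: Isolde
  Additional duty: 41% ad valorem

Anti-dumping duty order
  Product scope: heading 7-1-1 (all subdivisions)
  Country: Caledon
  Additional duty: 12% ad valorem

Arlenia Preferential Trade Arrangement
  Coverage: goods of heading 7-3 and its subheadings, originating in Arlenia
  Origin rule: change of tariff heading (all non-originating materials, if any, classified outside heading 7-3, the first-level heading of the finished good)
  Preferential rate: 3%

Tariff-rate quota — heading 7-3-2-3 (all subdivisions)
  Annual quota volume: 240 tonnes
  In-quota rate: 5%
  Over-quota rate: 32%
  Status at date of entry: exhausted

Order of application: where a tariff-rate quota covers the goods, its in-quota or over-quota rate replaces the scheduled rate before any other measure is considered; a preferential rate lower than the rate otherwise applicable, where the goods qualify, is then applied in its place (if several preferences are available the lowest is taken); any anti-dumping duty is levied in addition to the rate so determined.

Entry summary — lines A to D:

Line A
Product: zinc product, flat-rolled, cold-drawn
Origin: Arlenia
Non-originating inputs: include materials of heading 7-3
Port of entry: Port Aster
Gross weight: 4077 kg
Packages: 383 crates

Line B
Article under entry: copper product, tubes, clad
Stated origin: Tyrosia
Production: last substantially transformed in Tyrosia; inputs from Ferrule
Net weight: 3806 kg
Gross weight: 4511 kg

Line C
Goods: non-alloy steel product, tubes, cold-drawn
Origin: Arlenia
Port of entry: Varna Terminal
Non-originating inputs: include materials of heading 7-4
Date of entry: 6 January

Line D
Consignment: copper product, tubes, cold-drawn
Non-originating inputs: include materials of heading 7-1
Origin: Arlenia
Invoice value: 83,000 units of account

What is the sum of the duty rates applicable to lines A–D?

108%

Line A: zinc → 7-3; flat-rolled → 7-3-4; cold-drawn → 7-3-4-2. Scheduled 23%. Arlenia agreement on 7-3: CTH not met. → 23%.
Line B: copper → 7-1; tubes → 7-1-2; clad → 7-1-2-2. Scheduled 29%. Tyrosia agreement on 7-2-1: 7-1-2-2 not covered. → 29%.
Line C: non-alloy steel → 7-4; tubes → 7-4-2; cold-drawn → 7-4-2-1. Scheduled 21%. Arlenia agreement on 7-3: 7-4-2-1 not covered. → 21%.
Line D: copper → 7-1; tubes → 7-1-2; cold-drawn → 7-1-2-3. Scheduled 35%. Arlenia agreement on 7-3: 7-1-2-3 not covered. → 35%.
Sum: 23% + 29% + 21% + 35% = 108%.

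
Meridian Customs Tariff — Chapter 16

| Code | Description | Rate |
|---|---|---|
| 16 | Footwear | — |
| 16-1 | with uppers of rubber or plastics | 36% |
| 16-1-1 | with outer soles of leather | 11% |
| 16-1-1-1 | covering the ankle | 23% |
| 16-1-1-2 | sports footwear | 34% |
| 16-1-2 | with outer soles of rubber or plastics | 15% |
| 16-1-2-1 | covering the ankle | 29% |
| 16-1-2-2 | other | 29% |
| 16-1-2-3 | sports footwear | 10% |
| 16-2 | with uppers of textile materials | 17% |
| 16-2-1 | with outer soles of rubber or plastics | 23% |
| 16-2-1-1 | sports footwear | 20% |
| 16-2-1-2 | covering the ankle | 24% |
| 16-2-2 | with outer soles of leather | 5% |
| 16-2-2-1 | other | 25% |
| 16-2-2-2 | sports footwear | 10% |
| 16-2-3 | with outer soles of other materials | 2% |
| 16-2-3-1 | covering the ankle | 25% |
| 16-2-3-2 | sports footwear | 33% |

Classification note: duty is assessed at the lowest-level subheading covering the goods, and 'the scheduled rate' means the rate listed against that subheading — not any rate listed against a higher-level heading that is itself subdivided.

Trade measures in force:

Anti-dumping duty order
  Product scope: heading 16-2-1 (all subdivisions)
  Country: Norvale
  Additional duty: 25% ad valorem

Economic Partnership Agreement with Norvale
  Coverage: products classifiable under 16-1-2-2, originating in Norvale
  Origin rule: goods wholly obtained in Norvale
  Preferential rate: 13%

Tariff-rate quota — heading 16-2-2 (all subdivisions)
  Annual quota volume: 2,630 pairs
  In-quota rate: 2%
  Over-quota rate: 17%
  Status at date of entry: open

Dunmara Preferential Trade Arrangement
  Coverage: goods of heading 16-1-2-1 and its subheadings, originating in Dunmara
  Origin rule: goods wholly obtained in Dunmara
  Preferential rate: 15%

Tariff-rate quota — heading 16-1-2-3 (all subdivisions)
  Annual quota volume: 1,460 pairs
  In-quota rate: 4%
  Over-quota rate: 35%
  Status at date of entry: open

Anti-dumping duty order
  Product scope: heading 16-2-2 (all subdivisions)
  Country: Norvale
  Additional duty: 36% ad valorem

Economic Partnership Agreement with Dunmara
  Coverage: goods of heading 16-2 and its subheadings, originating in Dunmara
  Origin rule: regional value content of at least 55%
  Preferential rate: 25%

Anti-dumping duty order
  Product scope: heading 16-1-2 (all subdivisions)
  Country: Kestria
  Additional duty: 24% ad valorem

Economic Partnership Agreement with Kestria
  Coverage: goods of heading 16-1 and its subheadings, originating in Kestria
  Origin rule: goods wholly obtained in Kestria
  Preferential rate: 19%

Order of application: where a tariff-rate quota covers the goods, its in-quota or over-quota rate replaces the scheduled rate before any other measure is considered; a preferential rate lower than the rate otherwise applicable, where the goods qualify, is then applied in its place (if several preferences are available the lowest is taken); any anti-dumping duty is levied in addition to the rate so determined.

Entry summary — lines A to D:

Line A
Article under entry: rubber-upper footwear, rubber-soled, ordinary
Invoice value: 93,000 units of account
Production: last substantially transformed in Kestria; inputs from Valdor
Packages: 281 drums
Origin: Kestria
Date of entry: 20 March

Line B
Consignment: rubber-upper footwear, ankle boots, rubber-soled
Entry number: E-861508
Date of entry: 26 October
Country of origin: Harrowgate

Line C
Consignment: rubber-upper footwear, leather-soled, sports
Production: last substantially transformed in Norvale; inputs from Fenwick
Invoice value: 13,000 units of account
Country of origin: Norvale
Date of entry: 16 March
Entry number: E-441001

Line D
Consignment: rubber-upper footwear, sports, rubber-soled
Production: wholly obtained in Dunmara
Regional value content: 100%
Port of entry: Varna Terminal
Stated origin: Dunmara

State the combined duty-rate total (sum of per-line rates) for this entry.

120%

Line A: rubber-upper → 16-1; rubber-soled → 16-1-2; ordinary → 16-1-2-2. Scheduled 29%. Kestria agreement on 16-1: not wholly obtained; anti-dumping (Kestria, 16-1-2): +24%; total 29% + 24% = 53%. → 53%.
Line B: rubber-upper → 16-1; rubber-soled → 16-1-2; ankle boots → 16-1-2-1. Scheduled 29%. No special measure applies. → 29%.
Line C: rubber-upper → 16-1; leather-soled → 16-1-1; sports → 16-1-1-2. Scheduled 34%. Norvale agreement on 16-1-2-2: 16-1-1-2 not covered. → 34%.
Line D: rubber-upper → 16-1; rubber-soled → 16-1-2; sports → 16-1-2-3. Scheduled 10%. quota on 16-1-2-3 open → in-quota 4%; Dunmara agreement on 16-1-2-1: 16-1-2-3 not covered; Dunmara agreement on 16-2: 16-1-2-3 not covered. → 4%.
Sum: 53% + 29% + 34% + 4% = 120%.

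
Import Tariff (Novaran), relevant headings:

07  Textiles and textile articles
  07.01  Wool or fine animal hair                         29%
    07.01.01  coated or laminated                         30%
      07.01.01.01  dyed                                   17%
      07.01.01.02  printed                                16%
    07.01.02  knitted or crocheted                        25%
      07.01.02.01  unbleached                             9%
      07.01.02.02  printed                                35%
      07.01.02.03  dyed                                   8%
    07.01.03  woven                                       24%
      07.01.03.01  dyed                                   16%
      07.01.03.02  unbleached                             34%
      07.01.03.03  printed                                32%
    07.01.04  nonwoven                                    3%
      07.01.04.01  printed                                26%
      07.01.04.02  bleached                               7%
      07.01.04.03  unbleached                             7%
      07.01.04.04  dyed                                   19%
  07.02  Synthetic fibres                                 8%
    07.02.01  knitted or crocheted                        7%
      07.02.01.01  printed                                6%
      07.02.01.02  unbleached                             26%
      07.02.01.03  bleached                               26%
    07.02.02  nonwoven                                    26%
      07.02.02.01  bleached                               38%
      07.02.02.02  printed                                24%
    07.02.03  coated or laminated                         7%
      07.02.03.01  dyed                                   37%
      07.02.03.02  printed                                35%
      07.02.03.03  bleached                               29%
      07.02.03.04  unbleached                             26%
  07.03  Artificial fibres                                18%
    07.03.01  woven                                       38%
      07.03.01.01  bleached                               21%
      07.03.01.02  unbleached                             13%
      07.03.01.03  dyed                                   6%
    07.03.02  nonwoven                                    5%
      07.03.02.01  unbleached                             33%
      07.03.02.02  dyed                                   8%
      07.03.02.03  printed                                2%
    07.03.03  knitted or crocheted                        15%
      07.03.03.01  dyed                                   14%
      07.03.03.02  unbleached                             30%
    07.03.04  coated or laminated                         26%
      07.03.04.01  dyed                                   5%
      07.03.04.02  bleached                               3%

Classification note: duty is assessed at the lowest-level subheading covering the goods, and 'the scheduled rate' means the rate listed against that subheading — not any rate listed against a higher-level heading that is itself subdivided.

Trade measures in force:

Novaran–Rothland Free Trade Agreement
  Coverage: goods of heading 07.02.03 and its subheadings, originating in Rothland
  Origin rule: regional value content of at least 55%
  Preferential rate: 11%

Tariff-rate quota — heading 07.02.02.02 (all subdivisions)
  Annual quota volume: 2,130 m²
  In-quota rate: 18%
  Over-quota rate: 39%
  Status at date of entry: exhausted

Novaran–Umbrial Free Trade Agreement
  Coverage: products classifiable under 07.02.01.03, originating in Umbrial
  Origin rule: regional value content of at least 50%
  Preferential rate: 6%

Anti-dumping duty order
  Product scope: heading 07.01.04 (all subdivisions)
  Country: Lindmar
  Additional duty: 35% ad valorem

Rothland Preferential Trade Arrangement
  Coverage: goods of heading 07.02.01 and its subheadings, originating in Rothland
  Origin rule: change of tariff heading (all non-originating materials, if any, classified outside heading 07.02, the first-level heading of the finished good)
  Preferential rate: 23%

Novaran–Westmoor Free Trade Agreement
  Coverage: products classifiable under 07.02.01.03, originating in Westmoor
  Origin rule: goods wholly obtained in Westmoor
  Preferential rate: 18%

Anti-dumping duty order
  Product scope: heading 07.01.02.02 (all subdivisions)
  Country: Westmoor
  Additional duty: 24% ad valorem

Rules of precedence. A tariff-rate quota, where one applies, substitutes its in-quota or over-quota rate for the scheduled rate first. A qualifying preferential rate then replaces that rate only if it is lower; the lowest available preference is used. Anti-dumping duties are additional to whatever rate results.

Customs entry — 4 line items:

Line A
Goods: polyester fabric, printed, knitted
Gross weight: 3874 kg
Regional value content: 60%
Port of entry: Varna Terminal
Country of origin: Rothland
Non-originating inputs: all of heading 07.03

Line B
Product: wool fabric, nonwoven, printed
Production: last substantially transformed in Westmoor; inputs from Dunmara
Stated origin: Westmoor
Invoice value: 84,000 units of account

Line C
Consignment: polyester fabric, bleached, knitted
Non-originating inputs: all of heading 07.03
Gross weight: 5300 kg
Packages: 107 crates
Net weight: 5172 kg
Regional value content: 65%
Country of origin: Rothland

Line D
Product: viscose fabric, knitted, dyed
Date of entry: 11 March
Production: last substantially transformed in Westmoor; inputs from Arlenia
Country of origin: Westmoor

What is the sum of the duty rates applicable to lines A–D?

69%

Line A: polyester → 07.02; knitted → 07.02.01; printed → 07.02.01.01. Scheduled 6%. Rothland agreement on 07.02.03: 07.02.01.01 not covered; Rothland agreement on 07.02.01: CTH met → 23% available; preference 23% not lower than 6% → no reduction. → 6%.
Line B: wool → 07.01; nonwoven → 07.01.04; printed → 07.01.04.01. Scheduled 26%. Westmoor agreement on 07.02.01.03: 07.01.04.01 not covered. → 26%.
Line C: polyester → 07.02; knitted → 07.02.01; bleached → 07.02.01.03. Scheduled 26%. Rothland agreement on 07.02.03: 07.02.01.03 not covered; Rothland agreement on 07.02.01: CTH met → 23% available; preferential 23%. → 23%.
Line D: viscose → 07.03; knitted → 07.03.03; dyed → 07.03.03.01. Scheduled 14%. Westmoor agreement on 07.02.01.03: 07.03.03.01 not covered. → 14%.
Sum: 6% + 26% + 23% + 14% = 69%.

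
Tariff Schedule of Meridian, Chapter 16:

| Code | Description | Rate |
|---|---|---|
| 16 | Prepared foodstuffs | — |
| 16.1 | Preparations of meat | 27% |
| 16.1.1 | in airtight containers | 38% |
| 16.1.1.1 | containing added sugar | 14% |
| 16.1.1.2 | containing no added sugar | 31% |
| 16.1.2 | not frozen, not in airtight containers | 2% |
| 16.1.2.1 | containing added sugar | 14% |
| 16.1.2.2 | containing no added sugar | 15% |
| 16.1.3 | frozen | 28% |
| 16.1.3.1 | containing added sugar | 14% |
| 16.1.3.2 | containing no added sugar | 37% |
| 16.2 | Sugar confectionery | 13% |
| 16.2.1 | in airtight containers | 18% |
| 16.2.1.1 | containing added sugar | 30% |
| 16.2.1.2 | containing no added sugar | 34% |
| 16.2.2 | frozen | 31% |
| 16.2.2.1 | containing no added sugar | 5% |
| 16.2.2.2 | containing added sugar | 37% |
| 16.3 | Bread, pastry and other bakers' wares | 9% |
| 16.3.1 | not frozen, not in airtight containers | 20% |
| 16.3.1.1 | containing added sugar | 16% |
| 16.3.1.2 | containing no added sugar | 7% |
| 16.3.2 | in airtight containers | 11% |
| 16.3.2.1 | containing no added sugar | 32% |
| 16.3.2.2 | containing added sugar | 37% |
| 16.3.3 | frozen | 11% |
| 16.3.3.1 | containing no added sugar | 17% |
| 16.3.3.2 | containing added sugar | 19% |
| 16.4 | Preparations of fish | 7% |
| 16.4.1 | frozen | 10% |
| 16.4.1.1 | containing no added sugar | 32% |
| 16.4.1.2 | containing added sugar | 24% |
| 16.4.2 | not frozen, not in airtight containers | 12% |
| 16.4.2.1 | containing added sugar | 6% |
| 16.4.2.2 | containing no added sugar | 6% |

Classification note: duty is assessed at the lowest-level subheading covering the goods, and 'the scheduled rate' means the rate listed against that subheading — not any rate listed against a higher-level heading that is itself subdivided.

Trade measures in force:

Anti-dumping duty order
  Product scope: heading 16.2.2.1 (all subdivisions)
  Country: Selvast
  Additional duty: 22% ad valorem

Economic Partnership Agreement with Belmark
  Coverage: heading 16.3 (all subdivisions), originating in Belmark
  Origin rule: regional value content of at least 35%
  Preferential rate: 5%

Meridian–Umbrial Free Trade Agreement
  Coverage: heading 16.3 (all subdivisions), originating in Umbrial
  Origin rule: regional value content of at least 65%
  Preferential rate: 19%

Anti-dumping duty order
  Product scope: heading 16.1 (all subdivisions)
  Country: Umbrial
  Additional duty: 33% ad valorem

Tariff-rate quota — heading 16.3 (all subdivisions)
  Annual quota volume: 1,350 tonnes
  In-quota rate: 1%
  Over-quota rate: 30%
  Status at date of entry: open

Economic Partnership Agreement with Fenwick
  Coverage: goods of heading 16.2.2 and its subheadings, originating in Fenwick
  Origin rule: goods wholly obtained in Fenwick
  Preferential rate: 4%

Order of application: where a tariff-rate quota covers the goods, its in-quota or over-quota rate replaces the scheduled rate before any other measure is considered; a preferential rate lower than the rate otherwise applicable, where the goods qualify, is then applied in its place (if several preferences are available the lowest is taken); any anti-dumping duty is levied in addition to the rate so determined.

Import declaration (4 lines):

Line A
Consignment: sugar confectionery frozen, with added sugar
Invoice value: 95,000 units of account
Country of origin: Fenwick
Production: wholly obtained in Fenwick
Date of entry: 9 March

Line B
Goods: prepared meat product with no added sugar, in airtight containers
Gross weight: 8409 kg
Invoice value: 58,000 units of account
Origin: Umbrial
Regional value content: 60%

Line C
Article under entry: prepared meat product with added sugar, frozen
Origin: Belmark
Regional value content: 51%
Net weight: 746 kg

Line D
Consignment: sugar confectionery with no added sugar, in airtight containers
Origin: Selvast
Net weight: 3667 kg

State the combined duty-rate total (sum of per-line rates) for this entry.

Line A: sugar confectionery → 16.2; frozen → 16.2.2; with added sugar → 16.2.2.2. Scheduled 37%. Fenwick agreement on 16.2.2: wholly obtained → 4% available; preferential 4%. → 4%.
Line B: prepared meat product → 16.1; in airtight containers → 16.1.1; with no added sugar → 16.1.1.2. Scheduled 31%. Umbrial agreement on 16.3: 16.1.1.2 not covered; anti-dumping (Umbrial, 16.1): +33%; total 31% + 33% = 64%. → 64%.
Line C: prepared meat product → 16.1; frozen → 16.1.3; with added sugar → 16.1.3.1. Scheduled 14%. Belmark agreement on 16.3: 16.1.3.1 not covered. → 14%.
Line D: sugar confectionery → 16.2; in airtight containers → 16.2.1; with no added sugar → 16.2.1.2. Scheduled 34%. No special measure applies. → 34%.
Sum: 4% + 64% + 14% + 34% = 116%.

116%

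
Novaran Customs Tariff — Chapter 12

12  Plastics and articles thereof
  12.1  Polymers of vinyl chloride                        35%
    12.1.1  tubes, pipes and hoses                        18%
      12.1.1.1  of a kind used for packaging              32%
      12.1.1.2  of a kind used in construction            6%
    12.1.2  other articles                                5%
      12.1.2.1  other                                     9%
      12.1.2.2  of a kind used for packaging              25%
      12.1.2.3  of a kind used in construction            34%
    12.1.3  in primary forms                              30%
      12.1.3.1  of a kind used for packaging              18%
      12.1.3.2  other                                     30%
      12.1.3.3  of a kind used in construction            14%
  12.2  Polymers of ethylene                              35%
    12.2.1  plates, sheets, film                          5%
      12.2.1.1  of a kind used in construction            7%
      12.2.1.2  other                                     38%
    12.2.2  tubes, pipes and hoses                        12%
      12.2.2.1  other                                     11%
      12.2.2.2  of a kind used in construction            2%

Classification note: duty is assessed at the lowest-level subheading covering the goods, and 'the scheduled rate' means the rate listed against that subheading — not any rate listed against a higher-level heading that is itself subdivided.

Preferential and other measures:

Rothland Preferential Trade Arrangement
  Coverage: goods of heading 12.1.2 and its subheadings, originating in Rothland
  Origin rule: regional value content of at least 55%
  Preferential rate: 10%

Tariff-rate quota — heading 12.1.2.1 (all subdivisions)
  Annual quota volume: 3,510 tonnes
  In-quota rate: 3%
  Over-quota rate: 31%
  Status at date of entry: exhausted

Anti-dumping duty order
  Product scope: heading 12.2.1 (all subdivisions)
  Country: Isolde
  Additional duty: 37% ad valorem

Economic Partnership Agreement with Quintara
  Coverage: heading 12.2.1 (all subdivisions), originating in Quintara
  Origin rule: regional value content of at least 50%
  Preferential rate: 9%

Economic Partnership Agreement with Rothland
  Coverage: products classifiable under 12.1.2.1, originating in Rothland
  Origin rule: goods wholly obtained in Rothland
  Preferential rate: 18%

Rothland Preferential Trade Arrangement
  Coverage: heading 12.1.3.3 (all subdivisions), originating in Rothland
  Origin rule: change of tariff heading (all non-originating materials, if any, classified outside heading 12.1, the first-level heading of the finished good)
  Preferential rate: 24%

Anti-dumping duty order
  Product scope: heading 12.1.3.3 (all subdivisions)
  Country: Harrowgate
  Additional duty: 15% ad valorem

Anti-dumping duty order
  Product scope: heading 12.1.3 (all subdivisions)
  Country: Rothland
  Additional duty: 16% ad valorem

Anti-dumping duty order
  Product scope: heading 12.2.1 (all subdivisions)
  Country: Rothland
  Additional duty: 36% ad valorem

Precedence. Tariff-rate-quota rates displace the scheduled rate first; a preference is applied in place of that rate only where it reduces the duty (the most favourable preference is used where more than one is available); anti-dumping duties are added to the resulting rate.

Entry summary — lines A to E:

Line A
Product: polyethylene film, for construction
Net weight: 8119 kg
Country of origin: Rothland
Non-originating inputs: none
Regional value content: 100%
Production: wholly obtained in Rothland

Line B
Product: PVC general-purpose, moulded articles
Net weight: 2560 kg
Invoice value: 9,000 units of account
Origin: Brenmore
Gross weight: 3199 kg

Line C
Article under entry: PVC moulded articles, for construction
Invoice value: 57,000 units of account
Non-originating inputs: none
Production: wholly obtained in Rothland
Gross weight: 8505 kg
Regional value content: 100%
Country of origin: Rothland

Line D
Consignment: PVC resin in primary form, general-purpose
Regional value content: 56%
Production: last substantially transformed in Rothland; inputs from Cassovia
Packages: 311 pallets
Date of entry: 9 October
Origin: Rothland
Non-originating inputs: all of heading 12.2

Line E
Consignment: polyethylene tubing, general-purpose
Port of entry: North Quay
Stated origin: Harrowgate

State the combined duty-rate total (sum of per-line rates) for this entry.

141%

Line A: polyethylene → 12.2; film → 12.2.1; for construction → 12.2.1.1. Scheduled 7%. Rothland agreement on 12.1.2: 12.2.1.1 not covered; Rothland agreement on 12.1.2.1: 12.2.1.1 not covered; Rothland agreement on 12.1.3.3: 12.2.1.1 not covered; anti-dumping (Rothland, 12.2.1): +36%; total 7% + 36% = 43%. → 43%.
Line B: PVC → 12.1; moulded articles → 12.1.2; general-purpose → 12.1.2.1. Scheduled 9%. quota on 12.1.2.1 exhausted → over-quota 31%. → 31%.
Line C: PVC → 12.1; moulded articles → 12.1.2; for construction → 12.1.2.3. Scheduled 34%. Rothland agreement on 12.1.2: RVC ≥ 55% → 10% available; Rothland agreement on 12.1.2.1: 12.1.2.3 not covered; Rothland agreement on 12.1.3.3: 12.1.2.3 not covered; preferential 10%. → 10%.
Line D: PVC → 12.1; resin in primary form → 12.1.3; general-purpose → 12.1.3.2. Scheduled 30%. Rothland agreement on 12.1.2: 12.1.3.2 not covered; Rothland agreement on 12.1.2.1: 12.1.3.2 not covered; Rothland agreement on 12.1.3.3: 12.1.3.2 not covered; anti-dumping (Rothland, 12.1.3): +16%; total 30% + 16% = 46%. → 46%.
Line E: polyethylene → 12.2; tubing → 12.2.2; general-purpose → 12.2.2.1. Scheduled 11%. No special measure applies. → 11%.
Sum: 43% + 31% + 10% + 46% + 11% = 141%.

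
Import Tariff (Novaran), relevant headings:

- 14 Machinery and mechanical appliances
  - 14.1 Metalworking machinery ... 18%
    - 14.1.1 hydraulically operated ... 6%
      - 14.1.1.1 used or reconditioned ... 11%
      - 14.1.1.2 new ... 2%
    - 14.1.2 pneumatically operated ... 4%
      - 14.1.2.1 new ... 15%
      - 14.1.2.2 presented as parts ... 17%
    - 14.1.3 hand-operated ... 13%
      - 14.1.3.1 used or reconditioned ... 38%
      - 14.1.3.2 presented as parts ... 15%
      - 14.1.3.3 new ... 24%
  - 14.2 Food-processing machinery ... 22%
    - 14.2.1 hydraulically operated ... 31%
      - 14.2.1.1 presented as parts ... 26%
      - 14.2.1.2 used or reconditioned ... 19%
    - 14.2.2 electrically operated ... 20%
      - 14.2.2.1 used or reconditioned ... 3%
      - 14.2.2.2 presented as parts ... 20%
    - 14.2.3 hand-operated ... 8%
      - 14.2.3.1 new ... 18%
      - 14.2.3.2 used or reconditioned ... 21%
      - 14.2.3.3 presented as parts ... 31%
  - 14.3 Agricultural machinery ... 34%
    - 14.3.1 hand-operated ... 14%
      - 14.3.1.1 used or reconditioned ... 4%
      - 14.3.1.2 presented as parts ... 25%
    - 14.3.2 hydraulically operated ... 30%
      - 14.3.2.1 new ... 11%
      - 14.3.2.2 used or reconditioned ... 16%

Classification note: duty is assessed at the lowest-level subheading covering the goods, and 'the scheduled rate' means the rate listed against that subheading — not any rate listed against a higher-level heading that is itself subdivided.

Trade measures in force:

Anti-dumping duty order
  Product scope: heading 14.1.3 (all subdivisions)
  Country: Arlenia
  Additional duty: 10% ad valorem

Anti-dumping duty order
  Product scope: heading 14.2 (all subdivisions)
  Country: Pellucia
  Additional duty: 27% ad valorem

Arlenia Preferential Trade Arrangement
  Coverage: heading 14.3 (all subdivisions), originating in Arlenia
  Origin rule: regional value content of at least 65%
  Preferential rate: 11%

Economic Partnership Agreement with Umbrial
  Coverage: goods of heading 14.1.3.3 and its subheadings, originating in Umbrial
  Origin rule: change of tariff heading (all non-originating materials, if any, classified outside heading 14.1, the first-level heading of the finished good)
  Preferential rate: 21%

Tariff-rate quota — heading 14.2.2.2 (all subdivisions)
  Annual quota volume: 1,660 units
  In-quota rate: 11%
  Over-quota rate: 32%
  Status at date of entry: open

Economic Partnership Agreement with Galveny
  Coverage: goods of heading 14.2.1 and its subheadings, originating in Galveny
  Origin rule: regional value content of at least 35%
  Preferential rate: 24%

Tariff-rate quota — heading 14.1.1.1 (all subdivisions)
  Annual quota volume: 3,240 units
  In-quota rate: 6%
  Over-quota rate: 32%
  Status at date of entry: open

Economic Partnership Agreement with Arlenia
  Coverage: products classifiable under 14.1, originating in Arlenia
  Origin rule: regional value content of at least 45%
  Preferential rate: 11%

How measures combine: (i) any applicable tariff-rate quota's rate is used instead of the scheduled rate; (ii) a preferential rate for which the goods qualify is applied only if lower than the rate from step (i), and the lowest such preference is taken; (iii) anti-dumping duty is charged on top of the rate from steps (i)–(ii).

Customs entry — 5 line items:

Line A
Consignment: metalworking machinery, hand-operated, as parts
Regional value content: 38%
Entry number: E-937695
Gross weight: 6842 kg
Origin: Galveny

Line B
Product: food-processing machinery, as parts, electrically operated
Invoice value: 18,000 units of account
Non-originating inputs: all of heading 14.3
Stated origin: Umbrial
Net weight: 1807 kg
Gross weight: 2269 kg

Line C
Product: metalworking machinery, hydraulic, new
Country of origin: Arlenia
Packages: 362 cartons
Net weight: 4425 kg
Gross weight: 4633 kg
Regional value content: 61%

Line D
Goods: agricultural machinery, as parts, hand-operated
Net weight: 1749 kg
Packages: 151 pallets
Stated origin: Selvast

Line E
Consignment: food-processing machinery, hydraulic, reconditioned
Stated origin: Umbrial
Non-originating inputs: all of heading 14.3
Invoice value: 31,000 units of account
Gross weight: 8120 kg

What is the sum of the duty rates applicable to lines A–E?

Line A: metalworking → 14.1; hand-operated → 14.1.3; as parts → 14.1.3.2. Scheduled 15%. Galveny agreement on 14.2.1: 14.1.3.2 not covered. → 15%.
Line B: food-processing → 14.2; electrically operated → 14.2.2; as parts → 14.2.2.2. Scheduled 20%. quota on 14.2.2.2 open → in-quota 11%; Umbrial agreement on 14.1.3.3: 14.2.2.2 not covered. → 11%.
Line C: metalworking → 14.1; hydraulic → 14.1.1; new → 14.1.1.2. Scheduled 2%. Arlenia agreement on 14.3: 14.1.1.2 not covered; Arlenia agreement on 14.1: RVC ≥ 45% → 11% available; preference 11% not lower than 2% → no reduction. → 2%.
Line D: agricultural → 14.3; hand-operated → 14.3.1; as parts → 14.3.1.2. Scheduled 25%. No special measure applies. → 25%.
Line E: food-processing → 14.2; hydraulic → 14.2.1; reconditioned → 14.2.1.2. Scheduled 19%. Umbrial agreement on 14.1.3.3: 14.2.1.2 not covered. → 19%.
Sum: 15% + 11% + 2% + 25% + 19% = 72%.

72%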